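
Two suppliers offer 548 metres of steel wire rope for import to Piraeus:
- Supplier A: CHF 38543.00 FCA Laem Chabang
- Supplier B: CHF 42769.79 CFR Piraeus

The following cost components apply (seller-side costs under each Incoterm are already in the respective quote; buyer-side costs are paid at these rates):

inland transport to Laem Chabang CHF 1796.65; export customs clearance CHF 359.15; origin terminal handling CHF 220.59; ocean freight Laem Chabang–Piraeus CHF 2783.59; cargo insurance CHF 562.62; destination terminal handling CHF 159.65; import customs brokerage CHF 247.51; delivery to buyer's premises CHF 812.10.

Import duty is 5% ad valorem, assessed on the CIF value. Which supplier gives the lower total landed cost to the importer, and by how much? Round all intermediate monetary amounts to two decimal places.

Supplier A is cheaper by CHF 1283.74

Supplier A (FCA):
CIF value = FCA price + origin terminal + freight + insurance = 38543.00 + 220.59 + 2783.59 + 562.62 = 42109.80
Import duty = 42109.80 × 5% = 2105.49
Buyer bears (A): 220.59 + 2783.59 + 562.62 + 159.65 + 247.51 + 812.10 = 4786.06
Landed cost (A) = invoice 38543.00 + 4786.06 + duty 2105.49 = 45434.55
Supplier B (CFR):
CIF value = CFR price + insurance = 42769.79 + 562.62 = 43332.41
Import duty = 43332.41 × 5% = 2166.62
Buyer bears (B): 562.62 + 159.65 + 247.51 + 812.10 = 1781.88
Landed cost (B) = invoice 42769.79 + 1781.88 + duty 2166.62 = 46718.29
Difference = |45434.55 − 46718.29| = 1283.74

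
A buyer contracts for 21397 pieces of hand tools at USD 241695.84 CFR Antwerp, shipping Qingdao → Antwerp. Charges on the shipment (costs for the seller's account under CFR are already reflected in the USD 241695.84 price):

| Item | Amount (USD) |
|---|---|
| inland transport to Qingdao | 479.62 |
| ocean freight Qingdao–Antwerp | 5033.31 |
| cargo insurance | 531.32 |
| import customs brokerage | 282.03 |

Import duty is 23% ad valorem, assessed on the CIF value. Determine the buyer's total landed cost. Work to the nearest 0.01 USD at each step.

Total landed cost: USD 298221.44

CFR: the seller pays costs through ocean freight to the destination port, but not insurance.
Already in the invoice (seller's account under CFR): inland to port, freight — exclude.
CIF value = CFR price + insurance = 241695.84 + 531.32 = 242227.16
Import duty = 242227.16 × 23% = 55712.25
Buyer bears: insurance 531.32 + brokerage 282.03 + duty 55712.25 = 56525.60
Landed cost = invoice 241695.84 + 56525.60 = 298221.44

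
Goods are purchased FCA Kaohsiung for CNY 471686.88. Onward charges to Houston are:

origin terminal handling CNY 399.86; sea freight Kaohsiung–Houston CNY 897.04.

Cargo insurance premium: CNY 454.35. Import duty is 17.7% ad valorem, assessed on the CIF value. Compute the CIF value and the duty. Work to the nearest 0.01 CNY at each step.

CIF = FCA price + pre-shipment costs + freight + insurance
CIF = 471686.88 + 399.86 + 897.04 + 454.35 = 473438.13
Import duty = 473438.13 × 17.7% = 83798.55

CIF value: CNY 473438.13; import duty: CNY 83798.55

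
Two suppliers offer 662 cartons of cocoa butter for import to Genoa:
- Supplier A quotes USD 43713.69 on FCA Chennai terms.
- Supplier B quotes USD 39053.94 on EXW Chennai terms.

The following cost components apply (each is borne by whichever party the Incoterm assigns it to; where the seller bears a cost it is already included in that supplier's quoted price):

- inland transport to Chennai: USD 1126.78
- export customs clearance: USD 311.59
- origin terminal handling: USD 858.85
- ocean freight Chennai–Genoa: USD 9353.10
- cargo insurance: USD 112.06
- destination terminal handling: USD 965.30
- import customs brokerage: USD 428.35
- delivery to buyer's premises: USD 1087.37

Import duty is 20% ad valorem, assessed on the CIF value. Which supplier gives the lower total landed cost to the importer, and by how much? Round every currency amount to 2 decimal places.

Supplier A (FCA):
CIF value = FCA price + origin terminal + freight + insurance = 43713.69 + 858.85 + 9353.10 + 112.06 = 54037.70
Import duty = 54037.70 × 20% = 10807.54
Buyer bears (A): 858.85 + 9353.10 + 112.06 + 965.30 + 428.35 + 1087.37 = 12805.03
Landed cost (A) = invoice 43713.69 + 12805.03 + duty 10807.54 = 67326.26
Supplier B (EXW):
CIF value = EXW price + inland to port + export clearance + origin terminal + freight + insurance = 39053.94 + 1126.78 + 311.59 + 858.85 + 9353.10 + 112.06 = 50816.32
Import duty = 50816.32 × 20% = 10163.26
Buyer bears (B): 1126.78 + 311.59 + 858.85 + 9353.10 + 112.06 + 965.30 + 428.35 + 1087.37 = 14243.40
Landed cost (B) = invoice 39053.94 + 14243.40 + duty 10163.26 = 63460.60
Difference = |67326.26 − 63460.60| = 3865.66

Supplier B is cheaper by USD 3865.66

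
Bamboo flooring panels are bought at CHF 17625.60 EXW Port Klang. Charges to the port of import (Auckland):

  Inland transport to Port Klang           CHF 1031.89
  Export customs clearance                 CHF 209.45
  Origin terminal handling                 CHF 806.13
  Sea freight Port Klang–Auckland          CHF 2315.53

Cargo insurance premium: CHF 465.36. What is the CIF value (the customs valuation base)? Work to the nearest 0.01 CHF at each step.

CIF value: CHF 22453.96

CIF = EXW price + pre-shipment costs + freight + insurance
CIF = 17625.60 + 1031.89 + 209.45 + 806.13 + 2315.53 + 465.36 = 22453.96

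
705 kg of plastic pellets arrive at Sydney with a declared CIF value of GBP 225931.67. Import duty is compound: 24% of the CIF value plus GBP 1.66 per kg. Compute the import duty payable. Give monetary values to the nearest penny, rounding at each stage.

Import duty: GBP 55393.90

Ad valorem component: 225931.67 × 24% = 54223.60
Specific component: 705 × 1.66 = 1170.30
Import duty = 54223.60 + 1170.30 = 55393.90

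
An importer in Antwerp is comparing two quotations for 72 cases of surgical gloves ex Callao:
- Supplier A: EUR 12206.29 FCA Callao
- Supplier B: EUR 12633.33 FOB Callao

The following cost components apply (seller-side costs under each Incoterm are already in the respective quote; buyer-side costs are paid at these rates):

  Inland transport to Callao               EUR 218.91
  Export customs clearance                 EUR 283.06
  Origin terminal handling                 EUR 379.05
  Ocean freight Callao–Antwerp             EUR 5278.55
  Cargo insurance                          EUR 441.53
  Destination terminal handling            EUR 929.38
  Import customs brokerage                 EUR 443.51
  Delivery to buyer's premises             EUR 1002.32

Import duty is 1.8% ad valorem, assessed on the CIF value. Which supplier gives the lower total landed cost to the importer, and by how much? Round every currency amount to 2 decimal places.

Supplier A is cheaper by EUR 48.85

Supplier A (FCA):
CIF value = FCA price + origin terminal + freight + insurance = 12206.29 + 379.05 + 5278.55 + 441.53 = 18305.42
Import duty = 18305.42 × 1.8% = 329.50
Buyer bears (A): 379.05 + 5278.55 + 441.53 + 929.38 + 443.51 + 1002.32 = 8474.34
Landed cost (A) = invoice 12206.29 + 8474.34 + duty 329.50 = 21010.13
Supplier B (FOB):
CIF value = FOB price + freight + insurance = 12633.33 + 5278.55 + 441.53 = 18353.41
Import duty = 18353.41 × 1.8% = 330.36
Buyer bears (B): 5278.55 + 441.53 + 929.38 + 443.51 + 1002.32 = 8095.29
Landed cost (B) = invoice 12633.33 + 8095.29 + duty 330.36 = 21058.98
Difference = |21010.13 − 21058.98| = 48.85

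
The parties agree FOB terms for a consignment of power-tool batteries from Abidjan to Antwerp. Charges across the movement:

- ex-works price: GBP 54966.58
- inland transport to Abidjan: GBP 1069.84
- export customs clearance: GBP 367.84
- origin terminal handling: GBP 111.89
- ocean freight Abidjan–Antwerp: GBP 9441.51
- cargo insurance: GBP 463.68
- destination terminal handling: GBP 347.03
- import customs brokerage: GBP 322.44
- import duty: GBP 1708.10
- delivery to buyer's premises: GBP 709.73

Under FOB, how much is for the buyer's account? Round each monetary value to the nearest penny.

Buyer's account: GBP 12992.49

FOB: the seller bears costs until goods are on board at the origin port; the buyer bears freight, insurance and all costs thereafter.
Seller's account: goods 54966.58 + inland to port 1069.84 + export clearance 367.84 + origin terminal 111.89 = 56516.15
Buyer's account: freight 9441.51 + insurance 463.68 + destination terminal 347.03 + brokerage 322.44 + duty 1708.10 + delivery 709.73 = 12992.49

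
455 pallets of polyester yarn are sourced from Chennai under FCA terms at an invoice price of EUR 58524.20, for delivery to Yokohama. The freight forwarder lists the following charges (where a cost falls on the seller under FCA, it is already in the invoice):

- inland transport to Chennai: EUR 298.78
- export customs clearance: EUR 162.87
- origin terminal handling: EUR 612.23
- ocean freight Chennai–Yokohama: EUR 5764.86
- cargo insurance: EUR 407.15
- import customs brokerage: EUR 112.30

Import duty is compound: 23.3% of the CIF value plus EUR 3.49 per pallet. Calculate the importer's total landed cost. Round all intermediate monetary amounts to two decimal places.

Total landed cost: EUR 82225.56

FCA: the seller delivers export-cleared goods to the carrier; the buyer bears costs from that point.
Already in the invoice (seller's account under FCA): inland to port, export clearance — exclude.
CIF value = FCA price + origin terminal + freight + insurance = 58524.20 + 612.23 + 5764.86 + 407.15 = 65308.44
Ad valorem component: 65308.44 × 23.3% = 15216.87
Specific component: 455 × 3.49 = 1587.95
Import duty = 15216.87 + 1587.95 = 16804.82
Buyer bears: origin terminal 612.23 + freight 5764.86 + insurance 407.15 + brokerage 112.30 + duty 16804.82 = 23701.36
Landed cost = invoice 58524.20 + 23701.36 = 82225.56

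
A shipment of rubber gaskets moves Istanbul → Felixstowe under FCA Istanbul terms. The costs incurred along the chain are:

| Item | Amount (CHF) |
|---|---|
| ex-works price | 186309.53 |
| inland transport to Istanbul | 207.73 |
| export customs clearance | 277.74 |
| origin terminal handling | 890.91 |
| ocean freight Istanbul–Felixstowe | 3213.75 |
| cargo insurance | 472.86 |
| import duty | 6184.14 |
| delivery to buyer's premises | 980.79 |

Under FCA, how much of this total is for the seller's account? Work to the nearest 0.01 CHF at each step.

Seller's account: CHF 186795.00

FCA: the seller delivers export-cleared goods to the carrier; the buyer bears costs from that point.
Seller's account: goods 186309.53 + inland to port 207.73 + export clearance 277.74 = 186795.00
Buyer's account: origin terminal 890.91 + freight 3213.75 + insurance 472.86 + duty 6184.14 + delivery 980.79 = 11742.45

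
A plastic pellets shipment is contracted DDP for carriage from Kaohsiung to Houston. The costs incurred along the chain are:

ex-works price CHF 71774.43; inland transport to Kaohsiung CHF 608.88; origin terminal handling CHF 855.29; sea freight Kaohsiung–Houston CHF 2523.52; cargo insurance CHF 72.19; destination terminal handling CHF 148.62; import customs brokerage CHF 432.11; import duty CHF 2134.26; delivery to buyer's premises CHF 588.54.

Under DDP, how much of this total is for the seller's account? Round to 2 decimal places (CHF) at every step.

Seller's account: CHF 79137.84

DDP: the seller bears all costs including import duty.
Seller's account: goods 71774.43 + inland to port 608.88 + origin terminal 855.29 + freight 2523.52 + insurance 72.19 + destination terminal 148.62 + brokerage 432.11 + duty 2134.26 + delivery 588.54 = 79137.84
Buyer's account: 0.00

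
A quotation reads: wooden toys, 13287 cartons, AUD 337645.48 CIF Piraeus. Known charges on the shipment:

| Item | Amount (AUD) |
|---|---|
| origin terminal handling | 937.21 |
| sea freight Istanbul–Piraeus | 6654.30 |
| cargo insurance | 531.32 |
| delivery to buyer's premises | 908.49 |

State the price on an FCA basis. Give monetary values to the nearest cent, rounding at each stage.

FCA price: AUD 329522.65

Not relevant to the conversion: delivery — on the buyer under both terms; not part of either seller's price.
From CIF to FCA, the seller no longer bears: origin terminal, freight, insurance.
FCA price = 337645.48 − 937.21 − 6654.30 − 531.32 = 329522.65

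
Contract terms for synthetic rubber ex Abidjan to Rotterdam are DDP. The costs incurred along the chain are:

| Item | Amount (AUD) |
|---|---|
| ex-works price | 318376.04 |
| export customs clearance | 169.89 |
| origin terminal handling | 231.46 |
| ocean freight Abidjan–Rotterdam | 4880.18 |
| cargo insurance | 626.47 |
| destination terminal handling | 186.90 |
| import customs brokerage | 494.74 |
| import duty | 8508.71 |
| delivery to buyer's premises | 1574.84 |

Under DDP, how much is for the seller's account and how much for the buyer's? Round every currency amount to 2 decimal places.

Seller: AUD 335049.23; buyer: AUD 0.00

DDP: the seller bears all costs including import duty.
Seller's account: goods 318376.04 + export clearance 169.89 + origin terminal 231.46 + freight 4880.18 + insurance 626.47 + destination terminal 186.90 + brokerage 494.74 + duty 8508.71 + delivery 1574.84 = 335049.23
Buyer's account: 0.00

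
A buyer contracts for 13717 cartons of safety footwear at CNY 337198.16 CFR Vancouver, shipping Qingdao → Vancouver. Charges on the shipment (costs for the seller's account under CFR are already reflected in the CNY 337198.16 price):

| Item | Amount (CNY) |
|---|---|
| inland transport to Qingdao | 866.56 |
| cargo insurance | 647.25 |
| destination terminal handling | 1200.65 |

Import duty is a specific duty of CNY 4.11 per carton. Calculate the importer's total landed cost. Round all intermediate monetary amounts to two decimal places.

Total landed cost: CNY 395422.93

CFR: the seller pays costs through ocean freight to the destination port, but not insurance.
Already in the invoice (seller's account under CFR): inland to port — exclude.
CIF value = CFR price + insurance = 337198.16 + 647.25 = 337845.41
Import duty = 13717 × 4.11 = 56376.87
Buyer bears: insurance 647.25 + destination terminal 1200.65 + duty 56376.87 = 58224.77
Landed cost = invoice 337198.16 + 58224.77 = 395422.93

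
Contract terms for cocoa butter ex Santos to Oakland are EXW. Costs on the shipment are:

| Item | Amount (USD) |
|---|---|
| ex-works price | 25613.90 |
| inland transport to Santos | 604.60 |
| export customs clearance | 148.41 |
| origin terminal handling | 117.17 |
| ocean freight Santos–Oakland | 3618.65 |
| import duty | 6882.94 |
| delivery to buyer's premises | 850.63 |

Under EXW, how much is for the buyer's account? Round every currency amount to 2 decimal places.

Buyer's account: USD 12222.40

EXW: the seller makes goods available at their premises; the buyer bears all onward costs.
Seller's account: goods 25613.90 = 25613.90
Buyer's account: inland to port 604.60 + export clearance 148.41 + origin terminal 117.17 + freight 3618.65 + duty 6882.94 + delivery 850.63 = 12222.40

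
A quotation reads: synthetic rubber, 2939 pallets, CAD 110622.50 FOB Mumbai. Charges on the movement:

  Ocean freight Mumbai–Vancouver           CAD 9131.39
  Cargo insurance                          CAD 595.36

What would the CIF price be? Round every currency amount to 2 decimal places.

CIF price: CAD 120349.25

From FOB to CIF, the seller additionally bears: freight, insurance.
CIF price = 110622.50 + 9131.39 + 595.36 = 120349.25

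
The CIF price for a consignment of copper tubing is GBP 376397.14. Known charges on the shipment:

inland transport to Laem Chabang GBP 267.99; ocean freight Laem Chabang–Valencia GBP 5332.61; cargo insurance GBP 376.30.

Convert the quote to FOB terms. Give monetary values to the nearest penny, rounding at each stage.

FOB price: GBP 370688.23

Not relevant to the conversion: inland to port — on the seller under both CIF and FOB; already in the CIF price and stays in the FOB price.
From CIF to FOB, the seller no longer bears: freight, insurance.
FOB price = 376397.14 − 5332.61 − 376.30 = 370688.23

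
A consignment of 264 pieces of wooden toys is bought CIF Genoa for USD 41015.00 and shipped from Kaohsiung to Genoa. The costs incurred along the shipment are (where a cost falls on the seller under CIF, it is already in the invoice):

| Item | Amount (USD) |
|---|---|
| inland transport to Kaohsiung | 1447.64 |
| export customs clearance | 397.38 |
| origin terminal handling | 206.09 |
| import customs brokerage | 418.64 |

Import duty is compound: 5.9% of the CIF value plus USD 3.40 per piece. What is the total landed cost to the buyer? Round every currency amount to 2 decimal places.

CIF: the seller pays costs through ocean freight and marine insurance to the destination port.
Already in the invoice (seller's account under CIF): inland to port, export clearance, origin terminal — exclude.
The CIF price already equals the CIF value: 41015.00
Ad valorem component: 41015.00 × 5.9% = 2419.89
Specific component: 264 × 3.40 = 897.60
Import duty = 2419.89 + 897.60 = 3317.49
Buyer bears: brokerage 418.64 + duty 3317.49 = 3736.13
Landed cost = invoice 41015.00 + 3736.13 = 44751.13

Total landed cost: USD 44751.13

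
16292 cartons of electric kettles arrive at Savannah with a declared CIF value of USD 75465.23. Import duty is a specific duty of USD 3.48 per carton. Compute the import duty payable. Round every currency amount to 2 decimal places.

Import duty: USD 56696.16

Import duty = 16292 × 3.48 = 56696.16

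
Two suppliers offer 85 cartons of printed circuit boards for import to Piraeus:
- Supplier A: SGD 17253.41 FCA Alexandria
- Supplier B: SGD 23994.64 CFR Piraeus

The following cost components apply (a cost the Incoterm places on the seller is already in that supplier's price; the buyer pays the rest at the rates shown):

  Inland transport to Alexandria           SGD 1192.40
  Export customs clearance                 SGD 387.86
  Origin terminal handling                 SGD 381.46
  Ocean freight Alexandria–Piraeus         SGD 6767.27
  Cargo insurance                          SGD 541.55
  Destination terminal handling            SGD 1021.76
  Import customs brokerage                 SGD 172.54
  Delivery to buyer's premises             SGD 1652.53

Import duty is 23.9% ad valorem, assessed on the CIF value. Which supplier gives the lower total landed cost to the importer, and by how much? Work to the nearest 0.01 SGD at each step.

Supplier A (FCA):
CIF value = FCA price + origin terminal + freight + insurance = 17253.41 + 381.46 + 6767.27 + 541.55 = 24943.69
Import duty = 24943.69 × 23.9% = 5961.54
Buyer bears (A): 381.46 + 6767.27 + 541.55 + 1021.76 + 172.54 + 1652.53 = 10537.11
Landed cost (A) = invoice 17253.41 + 10537.11 + duty 5961.54 = 33752.06
Supplier B (CFR):
CIF value = CFR price + insurance = 23994.64 + 541.55 = 24536.19
Import duty = 24536.19 × 23.9% = 5864.15
Buyer bears (B): 541.55 + 1021.76 + 172.54 + 1652.53 = 3388.38
Landed cost (B) = invoice 23994.64 + 3388.38 + duty 5864.15 = 33247.17
Difference = |33752.06 − 33247.17| = 504.89

Supplier B is cheaper by SGD 504.89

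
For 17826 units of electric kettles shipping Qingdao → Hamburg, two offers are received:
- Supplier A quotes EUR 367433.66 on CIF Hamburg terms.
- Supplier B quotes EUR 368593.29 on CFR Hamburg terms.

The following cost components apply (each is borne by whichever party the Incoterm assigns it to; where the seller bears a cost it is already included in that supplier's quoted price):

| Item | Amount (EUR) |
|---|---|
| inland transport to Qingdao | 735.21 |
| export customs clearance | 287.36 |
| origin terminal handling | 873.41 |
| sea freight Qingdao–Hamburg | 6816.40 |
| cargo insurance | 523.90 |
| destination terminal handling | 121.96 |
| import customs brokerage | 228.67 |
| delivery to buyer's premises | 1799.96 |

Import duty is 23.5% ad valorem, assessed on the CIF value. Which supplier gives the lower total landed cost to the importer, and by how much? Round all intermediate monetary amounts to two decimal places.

Supplier A (CIF):
The CIF price already equals the CIF value: 367433.66
Import duty = 367433.66 × 23.5% = 86346.91
Buyer bears (A): 121.96 + 228.67 + 1799.96 = 2150.59
Landed cost (A) = invoice 367433.66 + 2150.59 + duty 86346.91 = 455931.16
Supplier B (CFR):
CIF value = CFR price + insurance = 368593.29 + 523.90 = 369117.19
Import duty = 369117.19 × 23.5% = 86742.54
Buyer bears (B): 523.90 + 121.96 + 228.67 + 1799.96 = 2674.49
Landed cost (B) = invoice 368593.29 + 2674.49 + duty 86742.54 = 458010.32
Difference = |455931.16 − 458010.32| = 2079.16

Supplier A is cheaper by EUR 2079.16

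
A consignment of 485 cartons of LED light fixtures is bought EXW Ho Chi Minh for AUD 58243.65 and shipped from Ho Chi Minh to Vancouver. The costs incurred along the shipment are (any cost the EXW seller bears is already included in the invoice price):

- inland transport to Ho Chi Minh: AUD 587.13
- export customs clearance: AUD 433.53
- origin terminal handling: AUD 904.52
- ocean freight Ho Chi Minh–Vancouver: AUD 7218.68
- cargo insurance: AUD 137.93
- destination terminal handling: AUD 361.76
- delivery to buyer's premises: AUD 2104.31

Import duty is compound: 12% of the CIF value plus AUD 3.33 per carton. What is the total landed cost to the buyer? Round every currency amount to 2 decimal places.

Total landed cost: AUD 79709.61

EXW: the seller makes goods available at their premises; the buyer bears all onward costs.
CIF value = EXW price + inland to port + export clearance + origin terminal + freight + insurance = 58243.65 + 587.13 + 433.53 + 904.52 + 7218.68 + 137.93 = 67525.44
Ad valorem component: 67525.44 × 12% = 8103.05
Specific component: 485 × 3.33 = 1615.05
Import duty = 8103.05 + 1615.05 = 9718.10
Buyer bears: inland to port 587.13 + export clearance 433.53 + origin terminal 904.52 + freight 7218.68 + insurance 137.93 + destination terminal 361.76 + delivery 2104.31 + duty 9718.10 = 21465.96
Landed cost = invoice 58243.65 + 21465.96 = 79709.61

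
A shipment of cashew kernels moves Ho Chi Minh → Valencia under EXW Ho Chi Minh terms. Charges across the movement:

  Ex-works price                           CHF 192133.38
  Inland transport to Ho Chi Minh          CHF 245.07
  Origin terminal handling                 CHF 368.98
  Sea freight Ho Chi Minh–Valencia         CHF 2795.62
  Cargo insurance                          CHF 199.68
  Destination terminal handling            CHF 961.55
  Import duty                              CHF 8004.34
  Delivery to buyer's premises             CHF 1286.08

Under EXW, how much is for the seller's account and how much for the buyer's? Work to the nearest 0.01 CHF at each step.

EXW: the seller makes goods available at their premises; the buyer bears all onward costs.
Seller's account: goods 192133.38 = 192133.38
Buyer's account: inland to port 245.07 + origin terminal 368.98 + freight 2795.62 + insurance 199.68 + destination terminal 961.55 + duty 8004.34 + delivery 1286.08 = 13861.32

Seller: CHF 192133.38; buyer: CHF 13861.32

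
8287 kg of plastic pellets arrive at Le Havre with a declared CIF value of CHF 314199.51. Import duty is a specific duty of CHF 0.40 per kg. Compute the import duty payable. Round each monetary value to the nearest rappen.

Import duty: CHF 3314.80

Import duty = 8287 × 0.40 = 3314.80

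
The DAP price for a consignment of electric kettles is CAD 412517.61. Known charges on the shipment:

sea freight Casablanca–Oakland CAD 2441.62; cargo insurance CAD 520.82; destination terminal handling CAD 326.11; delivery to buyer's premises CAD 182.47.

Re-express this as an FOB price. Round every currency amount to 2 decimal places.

From DAP to FOB, the seller no longer bears: freight, insurance, destination terminal, delivery.
FOB price = 412517.61 − 2441.62 − 520.82 − 326.11 − 182.47 = 409046.59

FOB price: CAD 409046.59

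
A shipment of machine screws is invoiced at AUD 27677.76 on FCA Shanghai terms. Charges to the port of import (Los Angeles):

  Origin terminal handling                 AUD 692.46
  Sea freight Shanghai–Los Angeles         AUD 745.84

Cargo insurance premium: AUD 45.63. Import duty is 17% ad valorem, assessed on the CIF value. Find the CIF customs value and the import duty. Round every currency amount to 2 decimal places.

CIF = FCA price + pre-shipment costs + freight + insurance
CIF = 27677.76 + 692.46 + 745.84 + 45.63 = 29161.69
Import duty = 29161.69 × 17% = 4957.49

CIF value: AUD 29161.69; import duty: AUD 4957.49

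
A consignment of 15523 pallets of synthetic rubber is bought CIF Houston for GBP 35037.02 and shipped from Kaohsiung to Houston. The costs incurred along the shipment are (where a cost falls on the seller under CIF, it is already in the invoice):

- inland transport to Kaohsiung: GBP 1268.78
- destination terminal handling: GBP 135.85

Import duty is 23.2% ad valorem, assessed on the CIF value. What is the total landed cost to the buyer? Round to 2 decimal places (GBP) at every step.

CIF: the seller pays costs through ocean freight and marine insurance to the destination port.
Already in the invoice (seller's account under CIF): inland to port — exclude.
The CIF price already equals the CIF value: 35037.02
Import duty = 35037.02 × 23.2% = 8128.59
Buyer bears: destination terminal 135.85 + duty 8128.59 = 8264.44
Landed cost = invoice 35037.02 + 8264.44 = 43301.46

Total landed cost: GBP 43301.46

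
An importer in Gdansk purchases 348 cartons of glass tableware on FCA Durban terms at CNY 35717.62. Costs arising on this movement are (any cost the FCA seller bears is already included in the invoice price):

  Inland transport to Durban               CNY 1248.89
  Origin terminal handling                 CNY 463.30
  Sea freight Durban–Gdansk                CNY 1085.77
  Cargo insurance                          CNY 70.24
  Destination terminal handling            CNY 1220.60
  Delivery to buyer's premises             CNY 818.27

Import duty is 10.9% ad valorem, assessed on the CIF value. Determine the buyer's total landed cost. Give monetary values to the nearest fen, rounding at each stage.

FCA: the seller delivers export-cleared goods to the carrier; the buyer bears costs from that point.
Already in the invoice (seller's account under FCA): inland to port — exclude.
CIF value = FCA price + origin terminal + freight + insurance = 35717.62 + 463.30 + 1085.77 + 70.24 = 37336.93
Import duty = 37336.93 × 10.9% = 4069.73
Buyer bears: origin terminal 463.30 + freight 1085.77 + insurance 70.24 + destination terminal 1220.60 + delivery 818.27 + duty 4069.73 = 7727.91
Landed cost = invoice 35717.62 + 7727.91 = 43445.53

Total landed cost: CNY 43445.53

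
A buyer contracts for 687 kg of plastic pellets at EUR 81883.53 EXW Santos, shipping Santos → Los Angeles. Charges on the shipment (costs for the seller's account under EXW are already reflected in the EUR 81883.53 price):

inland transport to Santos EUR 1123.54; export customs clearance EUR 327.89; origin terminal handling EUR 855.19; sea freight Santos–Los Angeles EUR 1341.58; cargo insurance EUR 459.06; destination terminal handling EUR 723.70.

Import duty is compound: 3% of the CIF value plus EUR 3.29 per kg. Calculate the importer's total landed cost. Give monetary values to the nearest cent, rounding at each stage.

Total landed cost: EUR 91554.44

EXW: the seller makes goods available at their premises; the buyer bears all onward costs.
CIF value = EXW price + inland to port + export clearance + origin terminal + freight + insurance = 81883.53 + 1123.54 + 327.89 + 855.19 + 1341.58 + 459.06 = 85990.79
Ad valorem component: 85990.79 × 3% = 2579.72
Specific component: 687 × 3.29 = 2260.23
Import duty = 2579.72 + 2260.23 = 4839.95
Buyer bears: inland to port 1123.54 + export clearance 327.89 + origin terminal 855.19 + freight 1341.58 + insurance 459.06 + destination terminal 723.70 + duty 4839.95 = 9670.91
Landed cost = invoice 81883.53 + 9670.91 = 91554.44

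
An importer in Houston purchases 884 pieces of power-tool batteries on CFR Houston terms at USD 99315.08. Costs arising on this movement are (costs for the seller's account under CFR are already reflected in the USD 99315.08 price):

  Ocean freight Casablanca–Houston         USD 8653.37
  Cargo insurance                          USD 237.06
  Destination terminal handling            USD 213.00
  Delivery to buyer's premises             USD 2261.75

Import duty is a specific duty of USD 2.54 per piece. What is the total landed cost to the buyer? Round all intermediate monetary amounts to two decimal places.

CFR: the seller pays costs through ocean freight to the destination port, but not insurance.
Already in the invoice (seller's account under CFR): freight — exclude.
CIF value = CFR price + insurance = 99315.08 + 237.06 = 99552.14
Import duty = 884 × 2.54 = 2245.36
Buyer bears: insurance 237.06 + destination terminal 213.00 + delivery 2261.75 + duty 2245.36 = 4957.17
Landed cost = invoice 99315.08 + 4957.17 = 104272.25

Total landed cost: USD 104272.25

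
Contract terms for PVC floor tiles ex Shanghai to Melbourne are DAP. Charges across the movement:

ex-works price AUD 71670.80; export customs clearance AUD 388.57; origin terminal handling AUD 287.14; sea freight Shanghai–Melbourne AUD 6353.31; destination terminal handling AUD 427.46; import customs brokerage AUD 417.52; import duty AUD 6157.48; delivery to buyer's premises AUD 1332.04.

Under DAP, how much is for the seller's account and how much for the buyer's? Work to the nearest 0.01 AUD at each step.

DAP: the seller bears all costs to the named destination except import duty and clearance.
Seller's account: goods 71670.80 + export clearance 388.57 + origin terminal 287.14 + freight 6353.31 + destination terminal 427.46 + delivery 1332.04 = 80459.32
Buyer's account: brokerage 417.52 + duty 6157.48 = 6575.00

Seller: AUD 80459.32; buyer: AUD 6575.00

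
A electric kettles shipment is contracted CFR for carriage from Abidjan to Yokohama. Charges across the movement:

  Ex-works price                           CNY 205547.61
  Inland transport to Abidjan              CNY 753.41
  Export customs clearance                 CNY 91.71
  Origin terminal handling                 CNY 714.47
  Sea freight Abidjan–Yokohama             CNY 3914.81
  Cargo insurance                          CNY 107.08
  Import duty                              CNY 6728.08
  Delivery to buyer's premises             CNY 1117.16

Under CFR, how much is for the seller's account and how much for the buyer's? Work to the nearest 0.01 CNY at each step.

Seller: CNY 211022.01; buyer: CNY 7952.32

CFR: the seller pays costs through ocean freight to the destination port, but not insurance.
Seller's account: goods 205547.61 + inland to port 753.41 + export clearance 91.71 + origin terminal 714.47 + freight 3914.81 = 211022.01
Buyer's account: insurance 107.08 + duty 6728.08 + delivery 1117.16 = 7952.32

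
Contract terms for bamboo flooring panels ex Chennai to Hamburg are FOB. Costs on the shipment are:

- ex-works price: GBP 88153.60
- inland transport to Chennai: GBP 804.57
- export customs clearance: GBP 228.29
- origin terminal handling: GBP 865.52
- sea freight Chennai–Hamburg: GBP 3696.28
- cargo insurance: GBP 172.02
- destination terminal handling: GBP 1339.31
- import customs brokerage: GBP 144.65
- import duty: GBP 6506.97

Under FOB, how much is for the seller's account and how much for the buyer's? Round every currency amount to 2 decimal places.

Seller: GBP 90051.98; buyer: GBP 11859.23

FOB: the seller bears costs until goods are on board at the origin port; the buyer bears freight, insurance and all costs thereafter.
Seller's account: goods 88153.60 + inland to port 804.57 + export clearance 228.29 + origin terminal 865.52 = 90051.98
Buyer's account: freight 3696.28 + insurance 172.02 + destination terminal 1339.31 + brokerage 144.65 + duty 6506.97 = 11859.23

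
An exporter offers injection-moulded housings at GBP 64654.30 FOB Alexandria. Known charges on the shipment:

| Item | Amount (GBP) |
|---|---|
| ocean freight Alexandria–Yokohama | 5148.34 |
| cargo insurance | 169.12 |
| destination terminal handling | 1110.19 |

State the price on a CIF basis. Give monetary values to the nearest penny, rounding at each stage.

CIF price: GBP 69971.76

Not relevant to the conversion: destination terminal — on the buyer under both terms; not part of either seller's price.
From FOB to CIF, the seller additionally bears: freight, insurance.
CIF price = 64654.30 + 5148.34 + 169.12 = 69971.76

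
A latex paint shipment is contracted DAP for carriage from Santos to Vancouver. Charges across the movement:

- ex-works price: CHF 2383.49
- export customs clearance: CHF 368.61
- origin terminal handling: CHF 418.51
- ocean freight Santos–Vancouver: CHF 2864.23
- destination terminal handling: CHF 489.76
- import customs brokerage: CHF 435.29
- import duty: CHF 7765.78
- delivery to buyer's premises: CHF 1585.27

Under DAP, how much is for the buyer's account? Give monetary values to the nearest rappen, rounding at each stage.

DAP: the seller bears all costs to the named destination except import duty and clearance.
Seller's account: goods 2383.49 + export clearance 368.61 + origin terminal 418.51 + freight 2864.23 + destination terminal 489.76 + delivery 1585.27 = 8109.87
Buyer's account: brokerage 435.29 + duty 7765.78 = 8201.07

Buyer's account: CHF 8201.07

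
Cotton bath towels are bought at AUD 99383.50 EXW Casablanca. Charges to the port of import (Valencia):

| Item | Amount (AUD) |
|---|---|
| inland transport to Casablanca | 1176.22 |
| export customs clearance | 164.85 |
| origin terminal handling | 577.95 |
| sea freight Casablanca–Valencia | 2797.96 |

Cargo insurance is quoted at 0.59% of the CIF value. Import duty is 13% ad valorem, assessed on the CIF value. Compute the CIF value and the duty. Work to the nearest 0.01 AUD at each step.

CIF value: AUD 104718.32; import duty: AUD 13613.38

Let C be the CIF value. C = EXW price + pre-shipment costs + freight + 0.59% × C
C − 0.59% × C = 99383.50 + 1176.22 + 164.85 + 577.95 + 2797.96
0.9941 × C = 104100.48
C = 104100.48 / 0.9941 = 104718.32
Insurance premium = 0.59% × 104718.32 = 617.84
Import duty = 104718.32 × 13% = 13613.38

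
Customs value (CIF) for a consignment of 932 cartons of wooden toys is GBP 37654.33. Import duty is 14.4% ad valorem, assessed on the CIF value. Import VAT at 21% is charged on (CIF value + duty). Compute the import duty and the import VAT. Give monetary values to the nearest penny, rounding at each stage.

Import duty = 37654.33 × 14.4% = 5422.22
VAT base = CIF + duty = 37654.33 + 5422.22 = 43076.55
Import VAT = 43076.55 × 21% = 9046.08

Import duty: GBP 5422.22; import VAT: GBP 9046.08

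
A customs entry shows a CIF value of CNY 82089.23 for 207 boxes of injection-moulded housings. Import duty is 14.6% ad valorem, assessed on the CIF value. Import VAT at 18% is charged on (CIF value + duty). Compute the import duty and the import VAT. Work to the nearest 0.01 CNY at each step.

Import duty: CNY 11985.03; import VAT: CNY 16933.37

Import duty = 82089.23 × 14.6% = 11985.03
VAT base = CIF + duty = 82089.23 + 11985.03 = 94074.26
Import VAT = 94074.26 × 18% = 16933.37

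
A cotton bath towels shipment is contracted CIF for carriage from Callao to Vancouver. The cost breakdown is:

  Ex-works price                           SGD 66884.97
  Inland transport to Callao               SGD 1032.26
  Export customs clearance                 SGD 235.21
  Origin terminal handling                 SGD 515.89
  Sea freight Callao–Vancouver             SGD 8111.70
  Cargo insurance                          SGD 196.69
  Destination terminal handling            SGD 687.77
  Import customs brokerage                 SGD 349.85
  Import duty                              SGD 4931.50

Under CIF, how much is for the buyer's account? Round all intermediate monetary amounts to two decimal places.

CIF: the seller pays costs through ocean freight and marine insurance to the destination port.
Seller's account: goods 66884.97 + inland to port 1032.26 + export clearance 235.21 + origin terminal 515.89 + freight 8111.70 + insurance 196.69 = 76976.72
Buyer's account: destination terminal 687.77 + brokerage 349.85 + duty 4931.50 = 5969.12

Buyer's account: SGD 5969.12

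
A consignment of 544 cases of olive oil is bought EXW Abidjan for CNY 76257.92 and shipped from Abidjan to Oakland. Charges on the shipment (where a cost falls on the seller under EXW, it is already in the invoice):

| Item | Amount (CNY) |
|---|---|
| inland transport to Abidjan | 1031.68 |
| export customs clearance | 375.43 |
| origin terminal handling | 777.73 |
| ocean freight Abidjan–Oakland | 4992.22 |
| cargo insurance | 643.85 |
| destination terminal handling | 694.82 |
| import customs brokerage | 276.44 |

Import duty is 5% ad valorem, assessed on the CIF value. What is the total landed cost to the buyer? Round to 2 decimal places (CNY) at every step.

Total landed cost: CNY 89254.03

EXW: the seller makes goods available at their premises; the buyer bears all onward costs.
CIF value = EXW price + inland to port + export clearance + origin terminal + freight + insurance = 76257.92 + 1031.68 + 375.43 + 777.73 + 4992.22 + 643.85 = 84078.83
Import duty = 84078.83 × 5% = 4203.94
Buyer bears: inland to port 1031.68 + export clearance 375.43 + origin terminal 777.73 + freight 4992.22 + insurance 643.85 + destination terminal 694.82 + brokerage 276.44 + duty 4203.94 = 12996.11
Landed cost = invoice 76257.92 + 12996.11 = 89254.03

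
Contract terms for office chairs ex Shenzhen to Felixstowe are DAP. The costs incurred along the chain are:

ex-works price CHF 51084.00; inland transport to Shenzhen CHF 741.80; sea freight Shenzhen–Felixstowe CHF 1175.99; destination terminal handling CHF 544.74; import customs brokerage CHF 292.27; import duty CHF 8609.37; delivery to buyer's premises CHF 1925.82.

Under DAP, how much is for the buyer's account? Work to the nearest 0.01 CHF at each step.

Buyer's account: CHF 8901.64

DAP: the seller bears all costs to the named destination except import duty and clearance.
Seller's account: goods 51084.00 + inland to port 741.80 + freight 1175.99 + destination terminal 544.74 + delivery 1925.82 = 55472.35
Buyer's account: brokerage 292.27 + duty 8609.37 = 8901.64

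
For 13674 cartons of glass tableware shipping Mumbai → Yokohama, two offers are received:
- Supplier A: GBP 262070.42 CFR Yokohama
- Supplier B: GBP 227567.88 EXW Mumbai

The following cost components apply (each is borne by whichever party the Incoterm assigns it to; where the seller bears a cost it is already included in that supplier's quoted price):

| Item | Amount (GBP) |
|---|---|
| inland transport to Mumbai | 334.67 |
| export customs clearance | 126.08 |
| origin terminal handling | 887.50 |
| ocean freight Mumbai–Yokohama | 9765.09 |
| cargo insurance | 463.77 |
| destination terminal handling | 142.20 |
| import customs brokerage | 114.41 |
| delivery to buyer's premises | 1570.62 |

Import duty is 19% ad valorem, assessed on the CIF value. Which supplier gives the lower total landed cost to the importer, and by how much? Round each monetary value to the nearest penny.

Supplier A (CFR):
CIF value = CFR price + insurance = 262070.42 + 463.77 = 262534.19
Import duty = 262534.19 × 19% = 49881.50
Buyer bears (A): 463.77 + 142.20 + 114.41 + 1570.62 = 2291.00
Landed cost (A) = invoice 262070.42 + 2291.00 + duty 49881.50 = 314242.92
Supplier B (EXW):
CIF value = EXW price + inland to port + export clearance + origin terminal + freight + insurance = 227567.88 + 334.67 + 126.08 + 887.50 + 9765.09 + 463.77 = 239144.99
Import duty = 239144.99 × 19% = 45437.55
Buyer bears (B): 334.67 + 126.08 + 887.50 + 9765.09 + 463.77 + 142.20 + 114.41 + 1570.62 = 13404.34
Landed cost (B) = invoice 227567.88 + 13404.34 + duty 45437.55 = 286409.77
Difference = |314242.92 − 286409.77| = 27833.15

Supplier B is cheaper by GBP 27833.15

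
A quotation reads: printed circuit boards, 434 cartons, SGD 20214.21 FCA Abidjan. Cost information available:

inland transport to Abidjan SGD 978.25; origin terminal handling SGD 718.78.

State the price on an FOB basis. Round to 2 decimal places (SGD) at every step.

FOB price: SGD 20932.99

Not relevant to the conversion: inland to port — on the seller under both FCA and FOB; already in the FCA price and stays in the FOB price.
From FCA to FOB, the seller additionally bears: origin terminal.
FOB price = 20214.21 + 718.78 = 20932.99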